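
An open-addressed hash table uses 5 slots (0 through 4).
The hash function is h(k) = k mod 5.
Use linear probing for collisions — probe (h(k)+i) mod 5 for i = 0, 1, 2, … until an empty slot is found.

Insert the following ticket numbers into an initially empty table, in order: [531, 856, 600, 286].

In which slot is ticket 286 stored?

3

531: h=1 → slot 1
856: h=1, probe 1,2 → slot 2
600: h=0 → slot 0
286: h=1, probe 1,2,3 → slot 3
Table: [600, 531, 856, 286, —]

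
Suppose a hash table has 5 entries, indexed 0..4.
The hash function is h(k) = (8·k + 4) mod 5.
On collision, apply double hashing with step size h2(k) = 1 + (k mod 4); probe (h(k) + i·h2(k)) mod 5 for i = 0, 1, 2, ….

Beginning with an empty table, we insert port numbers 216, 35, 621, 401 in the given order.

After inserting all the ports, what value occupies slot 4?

216: h=2 -> slot 2
35: h=4 -> slot 4
621: h=2, h2=2, probe 2,4,1 -> slot 1
401: h=2, h2=2, probe 2,4,1,3 -> slot 3
Table: [—, 621, 216, 401, 35]

35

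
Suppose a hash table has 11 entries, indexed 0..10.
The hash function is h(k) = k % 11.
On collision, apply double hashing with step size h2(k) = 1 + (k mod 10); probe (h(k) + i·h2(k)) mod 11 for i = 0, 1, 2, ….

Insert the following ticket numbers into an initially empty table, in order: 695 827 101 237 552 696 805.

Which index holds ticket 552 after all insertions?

695 hashes to 2; slot 2 is free => place at 2.
827 hashes to 2, h2=8; 2 taken => place at 10.
101 hashes to 2, h2=2; 2 taken => place at 4.
237 hashes to 6; slot 6 is free => place at 6.
552 hashes to 2, h2=3; 2 taken => place at 5.
696 hashes to 3; slot 3 is free => place at 3.
805 hashes to 2, h2=6; 2 taken => place at 8.
Table: [_, _, 695, 696, 101, 552, 237, _, 805, _, 827]

5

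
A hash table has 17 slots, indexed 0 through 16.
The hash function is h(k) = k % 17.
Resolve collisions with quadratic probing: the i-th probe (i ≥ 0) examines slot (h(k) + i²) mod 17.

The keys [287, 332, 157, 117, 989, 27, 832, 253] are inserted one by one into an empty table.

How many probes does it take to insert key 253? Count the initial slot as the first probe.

Insert 287: h=15, slot 15 empty => index 15.
Insert 332: h=9, slot 9 empty => index 9.
Insert 157: h=4, slot 4 empty => index 4.
Insert 117: h=15, slot 15 occupied => index 16.
Insert 989: h=3, slot 3 empty => index 3.
Insert 27: h=10, slot 10 empty => index 10.
Insert 832: h=16, slot 16 occupied => index 0.
Insert 253: h=15, slots 15,16 occupied => index 2.
Table: [832, ., 253, 989, 157, ., ., ., ., 332, 27, ., ., ., ., 287, 117]

3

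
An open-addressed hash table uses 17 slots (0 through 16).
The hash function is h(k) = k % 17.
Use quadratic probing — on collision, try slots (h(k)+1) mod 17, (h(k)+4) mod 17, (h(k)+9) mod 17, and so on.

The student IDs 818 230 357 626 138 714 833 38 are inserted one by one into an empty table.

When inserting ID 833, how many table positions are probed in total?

818: h=2 => slot 2
230: h=9 => slot 9
357: h=0 => slot 0
626: h=14 => slot 14
138: h=2, probe 2,3 => slot 3
714: h=0, probe 0,1 => slot 1
833: h=0, probe 0,1,4 => slot 4
38: h=4, probe 4,5 => slot 5
Table: [357, 714, 818, 138, 833, 38, ., ., ., 230, ., ., ., ., 626, ., .]

3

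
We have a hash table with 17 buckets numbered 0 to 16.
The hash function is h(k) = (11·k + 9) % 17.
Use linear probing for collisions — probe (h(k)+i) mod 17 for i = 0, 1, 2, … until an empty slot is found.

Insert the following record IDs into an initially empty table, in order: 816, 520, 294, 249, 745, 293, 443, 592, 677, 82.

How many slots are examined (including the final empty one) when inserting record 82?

816: h=9 -> slot 9
520: h=0 -> slot 0
294: h=13 -> slot 13
249: h=11 -> slot 11
745: h=10 -> slot 10
293: h=2 -> slot 2
443: h=3 -> slot 3
592: h=10, probe 10,11,12 -> slot 12
677: h=10, probe 10,11,12,13,14 -> slot 14
82: h=10, probe 10,11,12,13,14,15 -> slot 15
Table: [520, _, 293, 443, _, _, _, _, _, 816, 745, 249, 592, 294, 677, 82, _]

6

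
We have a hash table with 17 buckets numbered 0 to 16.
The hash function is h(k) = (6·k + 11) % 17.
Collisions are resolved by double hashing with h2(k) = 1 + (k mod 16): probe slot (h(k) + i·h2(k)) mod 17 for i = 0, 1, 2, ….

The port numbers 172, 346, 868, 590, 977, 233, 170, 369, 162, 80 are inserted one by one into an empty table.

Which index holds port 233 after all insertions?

1

Insert 172: h=6, slot 6 empty → index 6.
Insert 346: h=13, slot 13 empty → index 13.
Insert 868: h=0, slot 0 empty → index 0.
Insert 590: h=15, slot 15 empty → index 15.
Insert 977: h=8, slot 8 empty → index 8.
Insert 233: h=15, h2=10, slots 15,8 occupied → index 1.
Insert 170: h=11, slot 11 empty → index 11.
Insert 369: h=15, h2=2, slots 15,0 occupied → index 2.
Insert 162: h=14, slot 14 empty → index 14.
Insert 80: h=15, h2=1, slot 15 occupied → index 16.
Table: [868, 233, 369, ∅, ∅, ∅, 172, ∅, 977, ∅, ∅, 170, ∅, 346, 162, 590, 80]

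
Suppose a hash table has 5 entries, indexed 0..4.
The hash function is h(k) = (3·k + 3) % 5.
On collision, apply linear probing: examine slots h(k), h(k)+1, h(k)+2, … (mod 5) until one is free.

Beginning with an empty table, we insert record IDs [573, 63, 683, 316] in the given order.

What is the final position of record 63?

3

Insert 573: h=2, slot 2 empty => index 2.
Insert 63: h=2, slot 2 occupied => index 3.
Insert 683: h=2, slots 2,3 occupied => index 4.
Insert 316: h=1, slot 1 empty => index 1.
Table: [-, 316, 573, 63, 683]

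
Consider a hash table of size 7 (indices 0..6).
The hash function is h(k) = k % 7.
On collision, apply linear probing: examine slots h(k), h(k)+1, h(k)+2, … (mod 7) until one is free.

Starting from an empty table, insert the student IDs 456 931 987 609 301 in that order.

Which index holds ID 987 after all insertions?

Insert 456: h=1, slot 1 empty -> index 1.
Insert 931: h=0, slot 0 empty -> index 0.
Insert 987: h=0, slots 0,1 occupied -> index 2.
Insert 609: h=0, slots 0,1,2 occupied -> index 3.
Insert 301: h=0, slots 0,1,2,3 occupied -> index 4.
Table: [931, 456, 987, 609, 301, ∅, ∅]

2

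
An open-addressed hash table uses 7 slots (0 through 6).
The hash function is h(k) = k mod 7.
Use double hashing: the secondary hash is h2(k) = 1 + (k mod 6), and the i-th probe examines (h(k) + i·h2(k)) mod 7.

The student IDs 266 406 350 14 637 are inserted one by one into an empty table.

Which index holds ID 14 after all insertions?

6

Insert 266: h=0, slot 0 empty -> index 0.
Insert 406: h=0, h2=5, slot 0 occupied -> index 5.
Insert 350: h=0, h2=3, slot 0 occupied -> index 3.
Insert 14: h=0, h2=3, slots 0,3 occupied -> index 6.
Insert 637: h=0, h2=2, slot 0 occupied -> index 2.
Table: [266, ∅, 637, 350, ∅, 406, 14]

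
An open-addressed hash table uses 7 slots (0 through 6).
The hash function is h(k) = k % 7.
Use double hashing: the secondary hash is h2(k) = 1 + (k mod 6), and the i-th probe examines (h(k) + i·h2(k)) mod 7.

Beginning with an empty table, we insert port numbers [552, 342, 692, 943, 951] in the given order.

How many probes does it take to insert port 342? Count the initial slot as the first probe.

2

552 hashes to 6; slot 6 is free → place at 6.
342 hashes to 6, h2=1; 6 taken → place at 0.
692 hashes to 6, h2=3; 6 taken → place at 2.
943 hashes to 5; slot 5 is free → place at 5.
951 hashes to 6, h2=4; 6 taken → place at 3.
Table: [342, ∅, 692, 951, ∅, 943, 552]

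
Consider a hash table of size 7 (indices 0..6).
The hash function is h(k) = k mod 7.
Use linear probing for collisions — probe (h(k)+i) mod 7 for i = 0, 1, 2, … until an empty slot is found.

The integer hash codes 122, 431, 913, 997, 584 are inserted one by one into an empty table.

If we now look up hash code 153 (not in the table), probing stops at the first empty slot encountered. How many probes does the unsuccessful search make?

3

122 hashes to 3; slot 3 is free -> place at 3.
431 hashes to 4; slot 4 is free -> place at 4.
913 hashes to 3; 3,4 taken -> place at 5.
997 hashes to 3; 3,4,5 taken -> place at 6.
584 hashes to 3; 3,4,5,6 taken -> place at 0.
Table: [584, -, -, 122, 431, 913, 997]
Lookup 153: h=6, probe 6,0,1 → slot 1 empty, not found.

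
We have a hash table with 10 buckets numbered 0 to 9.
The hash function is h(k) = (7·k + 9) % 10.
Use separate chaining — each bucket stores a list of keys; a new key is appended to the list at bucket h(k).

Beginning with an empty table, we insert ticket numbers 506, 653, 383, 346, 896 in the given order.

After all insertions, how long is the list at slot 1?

3

Insert 506: h=1, bucket 1 empty -> new chain.
Insert 653: h=0, bucket 0 empty -> new chain.
Insert 383: h=0, bucket 0 nonempty -> append to chain.
Insert 346: h=1, bucket 1 nonempty -> append to chain.
Insert 896: h=1, bucket 1 nonempty -> append to chain.
Final buckets:
0: 653 -> 383
1: 506 -> 346 -> 896
2: —
3: —
4: —
5: —
6: —
7: —
8: —
9: —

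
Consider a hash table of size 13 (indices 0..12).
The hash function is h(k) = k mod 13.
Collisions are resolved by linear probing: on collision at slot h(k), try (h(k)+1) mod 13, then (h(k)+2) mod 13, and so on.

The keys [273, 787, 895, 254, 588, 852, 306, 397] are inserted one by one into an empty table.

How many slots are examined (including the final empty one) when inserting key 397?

273: h=0 => slot 0
787: h=7 => slot 7
895: h=11 => slot 11
254: h=7, probe 7,8 => slot 8
588: h=3 => slot 3
852: h=7, probe 7,8,9 => slot 9
306: h=7, probe 7,8,9,10 => slot 10
397: h=7, probe 7,8,9,10,11,12 => slot 12
Table: [273, —, —, 588, —, —, —, 787, 254, 852, 306, 895, 397]

6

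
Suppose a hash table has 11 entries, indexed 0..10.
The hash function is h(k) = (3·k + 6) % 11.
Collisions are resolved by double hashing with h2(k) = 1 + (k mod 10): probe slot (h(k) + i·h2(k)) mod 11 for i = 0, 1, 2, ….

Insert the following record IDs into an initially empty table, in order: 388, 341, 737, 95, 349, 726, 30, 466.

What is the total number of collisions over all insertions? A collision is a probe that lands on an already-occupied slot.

388 hashes to 4; slot 4 is free => place at 4.
341 hashes to 6; slot 6 is free => place at 6.
737 hashes to 6, h2=8; 6 taken => place at 3.
95 hashes to 5; slot 5 is free => place at 5.
349 hashes to 8; slot 8 is free => place at 8.
726 hashes to 6, h2=7; 6 taken => place at 2.
30 hashes to 8, h2=1; 8 taken => place at 9.
466 hashes to 7; slot 7 is free => place at 7.
Table: [∅, ∅, 726, 737, 388, 95, 341, 466, 349, 30, ∅]

3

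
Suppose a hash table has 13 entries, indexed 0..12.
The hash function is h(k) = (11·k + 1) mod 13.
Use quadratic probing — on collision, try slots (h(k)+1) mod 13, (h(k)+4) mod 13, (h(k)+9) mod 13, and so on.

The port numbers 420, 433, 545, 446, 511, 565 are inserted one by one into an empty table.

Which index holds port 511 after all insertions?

2

420 hashes to 6; slot 6 is free → place at 6.
433 hashes to 6; 6 taken → place at 7.
545 hashes to 3; slot 3 is free → place at 3.
446 hashes to 6; 6,7 taken → place at 10.
511 hashes to 6; 6,7,10 taken → place at 2.
565 hashes to 2; 2,3,6 taken → place at 11.
Table: [—, —, 511, 545, —, —, 420, 433, —, —, 446, 565, —]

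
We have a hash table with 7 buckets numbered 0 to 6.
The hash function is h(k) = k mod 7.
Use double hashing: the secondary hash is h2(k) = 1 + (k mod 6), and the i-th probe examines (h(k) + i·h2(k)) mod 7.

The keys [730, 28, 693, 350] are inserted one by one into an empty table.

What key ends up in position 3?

Insert 730: h=2, slot 2 empty -> index 2.
Insert 28: h=0, slot 0 empty -> index 0.
Insert 693: h=0, h2=4, slot 0 occupied -> index 4.
Insert 350: h=0, h2=3, slot 0 occupied -> index 3.
Table: [28, _, 730, 350, 693, _, _]

350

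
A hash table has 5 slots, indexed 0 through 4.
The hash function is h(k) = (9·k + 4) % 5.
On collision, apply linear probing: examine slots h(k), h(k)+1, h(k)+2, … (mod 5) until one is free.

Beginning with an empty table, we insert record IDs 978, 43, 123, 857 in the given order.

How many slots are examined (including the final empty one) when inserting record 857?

978 hashes to 1; slot 1 is free => place at 1.
43 hashes to 1; 1 taken => place at 2.
123 hashes to 1; 1,2 taken => place at 3.
857 hashes to 2; 2,3 taken => place at 4.
Table: [_, 978, 43, 123, 857]

3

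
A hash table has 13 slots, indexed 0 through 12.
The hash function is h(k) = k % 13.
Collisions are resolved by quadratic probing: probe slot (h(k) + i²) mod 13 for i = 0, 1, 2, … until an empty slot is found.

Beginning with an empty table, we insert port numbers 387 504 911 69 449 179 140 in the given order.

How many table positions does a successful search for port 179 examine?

4

Insert 387: h=10, slot 10 empty => index 10.
Insert 504: h=10, slot 10 occupied => index 11.
Insert 911: h=1, slot 1 empty => index 1.
Insert 69: h=4, slot 4 empty => index 4.
Insert 449: h=7, slot 7 empty => index 7.
Insert 179: h=10, slots 10,11,1 occupied => index 6.
Insert 140: h=10, slots 10,11,1,6 occupied => index 0.
Table: [140, 911, —, —, 69, —, 179, 449, —, —, 387, 504, —]
Lookup 179: h=10, probe 10,11,1,6 → found at 6.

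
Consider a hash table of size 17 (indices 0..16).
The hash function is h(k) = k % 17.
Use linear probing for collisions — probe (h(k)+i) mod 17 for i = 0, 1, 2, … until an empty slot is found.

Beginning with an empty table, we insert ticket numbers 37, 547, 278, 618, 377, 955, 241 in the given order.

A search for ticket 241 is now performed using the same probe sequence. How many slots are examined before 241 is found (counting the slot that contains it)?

7

37: h=3 -> slot 3
547: h=3, probe 3,4 -> slot 4
278: h=6 -> slot 6
618: h=6, probe 6,7 -> slot 7
377: h=3, probe 3,4,5 -> slot 5
955: h=3, probe 3,4,5,6,7,8 -> slot 8
241: h=3, probe 3,4,5,6,7,8,9 -> slot 9
Table: [-, -, -, 37, 547, 377, 278, 618, 955, 241, -, -, -, -, -, -, -]
Lookup 241: h=3, probe 3,4,5,6,7,8,9 → found at 9.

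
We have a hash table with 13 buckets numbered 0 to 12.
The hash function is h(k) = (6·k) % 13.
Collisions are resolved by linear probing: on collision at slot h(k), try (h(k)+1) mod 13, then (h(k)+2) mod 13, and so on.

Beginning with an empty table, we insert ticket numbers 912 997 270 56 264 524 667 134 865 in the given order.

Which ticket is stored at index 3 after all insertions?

667

912 hashes to 12; slot 12 is free => place at 12.
997 hashes to 2; slot 2 is free => place at 2.
270 hashes to 8; slot 8 is free => place at 8.
56 hashes to 11; slot 11 is free => place at 11.
264 hashes to 11; 11,12 taken => place at 0.
524 hashes to 11; 11,12,0 taken => place at 1.
667 hashes to 11; 11,12,0,1,2 taken => place at 3.
134 hashes to 11; 11,12,0,1,2,3 taken => place at 4.
865 hashes to 3; 3,4 taken => place at 5.
Table: [264, 524, 997, 667, 134, 865, —, —, 270, —, —, 56, 912]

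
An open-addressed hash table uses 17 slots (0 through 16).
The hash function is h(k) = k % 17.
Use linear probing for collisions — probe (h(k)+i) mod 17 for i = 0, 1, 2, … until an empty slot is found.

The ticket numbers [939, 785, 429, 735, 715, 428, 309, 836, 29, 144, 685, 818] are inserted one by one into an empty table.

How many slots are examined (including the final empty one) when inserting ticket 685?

939: h=4 → slot 4
785: h=3 → slot 3
429: h=4, probe 4,5 → slot 5
735: h=4, probe 4,5,6 → slot 6
715: h=1 → slot 1
428: h=3, probe 3,4,5,6,7 → slot 7
309: h=3, probe 3,4,5,6,7,8 → slot 8
836: h=3, probe 3,4,5,6,7,8,9 → slot 9
29: h=12 → slot 12
144: h=8, probe 8,9,10 → slot 10
685: h=5, probe 5,6,7,8,9,10,11 → slot 11
818: h=2 → slot 2
Table: [—, 715, 818, 785, 939, 429, 735, 428, 309, 836, 144, 685, 29, —, —, —, —]

7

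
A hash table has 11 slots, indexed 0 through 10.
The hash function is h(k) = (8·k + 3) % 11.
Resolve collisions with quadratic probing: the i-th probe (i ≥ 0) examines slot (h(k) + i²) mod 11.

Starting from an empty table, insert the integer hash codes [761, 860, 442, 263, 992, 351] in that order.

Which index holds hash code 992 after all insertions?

2

761: h=8 => slot 8
860: h=8, probe 8,9 => slot 9
442: h=8, probe 8,9,1 => slot 1
263: h=6 => slot 6
992: h=8, probe 8,9,1,6,2 => slot 2
351: h=6, probe 6,7 => slot 7
Table: [., 442, 992, ., ., ., 263, 351, 761, 860, .]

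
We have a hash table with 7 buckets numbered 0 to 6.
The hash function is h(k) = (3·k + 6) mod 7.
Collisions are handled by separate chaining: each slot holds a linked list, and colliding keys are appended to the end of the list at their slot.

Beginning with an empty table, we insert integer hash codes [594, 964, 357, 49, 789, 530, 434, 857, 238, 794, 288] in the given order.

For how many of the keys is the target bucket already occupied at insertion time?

6

594 → bucket 3
964 → bucket 0
357 → bucket 6
49 → bucket 6 (collision)
789 → bucket 0 (collision)
530 → bucket 0 (collision)
434 → bucket 6 (collision)
857 → bucket 1
238 → bucket 6 (collision)
794 → bucket 1 (collision)
288 → bucket 2
Final buckets:
0: 964 -> 789 -> 530
1: 857 -> 794
2: 288
3: 594
4: -
5: -
6: 357 -> 49 -> 434 -> 238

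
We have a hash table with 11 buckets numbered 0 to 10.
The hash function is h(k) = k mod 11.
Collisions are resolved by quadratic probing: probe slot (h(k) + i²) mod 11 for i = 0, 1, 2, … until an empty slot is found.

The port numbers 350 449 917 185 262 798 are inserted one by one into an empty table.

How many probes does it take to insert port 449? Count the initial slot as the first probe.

Insert 350: h=9, slot 9 empty → index 9.
Insert 449: h=9, slot 9 occupied → index 10.
Insert 917: h=4, slot 4 empty → index 4.
Insert 185: h=9, slots 9,10 occupied → index 2.
Insert 262: h=9, slots 9,10,2 occupied → index 7.
Insert 798: h=6, slot 6 empty → index 6.
Table: [_, _, 185, _, 917, _, 798, 262, _, 350, 449]

2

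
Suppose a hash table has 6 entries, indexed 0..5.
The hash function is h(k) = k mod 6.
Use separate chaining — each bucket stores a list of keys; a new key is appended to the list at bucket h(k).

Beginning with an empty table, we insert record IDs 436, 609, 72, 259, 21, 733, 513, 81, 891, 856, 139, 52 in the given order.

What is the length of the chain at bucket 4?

436 → bucket 4
609 → bucket 3
72 → bucket 0
259 → bucket 1
21 → bucket 3 (collision)
733 → bucket 1 (collision)
513 → bucket 3 (collision)
81 → bucket 3 (collision)
891 → bucket 3 (collision)
856 → bucket 4 (collision)
139 → bucket 1 (collision)
52 → bucket 4 (collision)
Final buckets:
0: 72
1: 259 -> 733 -> 139
2: .
3: 609 -> 21 -> 513 -> 81 -> 891
4: 436 -> 856 -> 52
5: .

3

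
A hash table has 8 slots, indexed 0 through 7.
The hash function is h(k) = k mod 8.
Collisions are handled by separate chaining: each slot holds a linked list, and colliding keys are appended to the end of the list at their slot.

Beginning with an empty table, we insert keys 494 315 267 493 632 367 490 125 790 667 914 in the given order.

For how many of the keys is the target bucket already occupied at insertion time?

5

494 → bucket 6
315 → bucket 3
267 → bucket 3 (collision)
493 → bucket 5
632 → bucket 0
367 → bucket 7
490 → bucket 2
125 → bucket 5 (collision)
790 → bucket 6 (collision)
667 → bucket 3 (collision)
914 → bucket 2 (collision)
Final buckets:
0: 632
1: _
2: 490 -> 914
3: 315 -> 267 -> 667
4: _
5: 493 -> 125
6: 494 -> 790
7: 367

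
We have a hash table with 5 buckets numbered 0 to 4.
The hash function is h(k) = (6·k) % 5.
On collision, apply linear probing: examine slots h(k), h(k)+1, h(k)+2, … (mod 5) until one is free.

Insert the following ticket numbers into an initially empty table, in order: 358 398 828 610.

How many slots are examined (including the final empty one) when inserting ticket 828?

3

358: h=3 → slot 3
398: h=3, probe 3,4 → slot 4
828: h=3, probe 3,4,0 → slot 0
610: h=0, probe 0,1 → slot 1
Table: [828, 610, _, 358, 398]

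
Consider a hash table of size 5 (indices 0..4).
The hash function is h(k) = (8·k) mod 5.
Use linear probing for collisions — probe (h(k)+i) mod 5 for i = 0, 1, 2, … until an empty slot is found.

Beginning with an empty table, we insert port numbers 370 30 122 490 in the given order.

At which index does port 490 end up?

Insert 370: h=0, slot 0 empty → index 0.
Insert 30: h=0, slot 0 occupied → index 1.
Insert 122: h=1, slot 1 occupied → index 2.
Insert 490: h=0, slots 0,1,2 occupied → index 3.
Table: [370, 30, 122, 490, .]

3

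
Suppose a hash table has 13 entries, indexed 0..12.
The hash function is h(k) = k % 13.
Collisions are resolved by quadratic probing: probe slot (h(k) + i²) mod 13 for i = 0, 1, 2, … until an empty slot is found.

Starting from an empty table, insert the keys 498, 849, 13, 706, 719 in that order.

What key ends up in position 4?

498

498: h=4 => slot 4
849: h=4, probe 4,5 => slot 5
13: h=0 => slot 0
706: h=4, probe 4,5,8 => slot 8
719: h=4, probe 4,5,8,0,7 => slot 7
Table: [13, ∅, ∅, ∅, 498, 849, ∅, 719, 706, ∅, ∅, ∅, ∅]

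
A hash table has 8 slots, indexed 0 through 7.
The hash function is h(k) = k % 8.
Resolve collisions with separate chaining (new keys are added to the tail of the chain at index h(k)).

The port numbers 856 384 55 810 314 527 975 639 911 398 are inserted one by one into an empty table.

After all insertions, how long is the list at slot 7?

Insert 856: h=0, bucket 0 empty → new chain.
Insert 384: h=0, bucket 0 nonempty → append to chain.
Insert 55: h=7, bucket 7 empty → new chain.
Insert 810: h=2, bucket 2 empty → new chain.
Insert 314: h=2, bucket 2 nonempty → append to chain.
Insert 527: h=7, bucket 7 nonempty → append to chain.
Insert 975: h=7, bucket 7 nonempty → append to chain.
Insert 639: h=7, bucket 7 nonempty → append to chain.
Insert 911: h=7, bucket 7 nonempty → append to chain.
Insert 398: h=6, bucket 6 empty → new chain.
Final buckets:
0: 856 -> 384
1: ∅
2: 810 -> 314
3: ∅
4: ∅
5: ∅
6: 398
7: 55 -> 527 -> 975 -> 639 -> 911

5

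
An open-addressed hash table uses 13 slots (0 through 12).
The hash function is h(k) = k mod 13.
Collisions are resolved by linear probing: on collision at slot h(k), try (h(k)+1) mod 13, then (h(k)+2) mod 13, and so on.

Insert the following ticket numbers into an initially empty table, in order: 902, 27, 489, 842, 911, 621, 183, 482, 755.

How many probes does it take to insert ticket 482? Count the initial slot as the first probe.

902 hashes to 5; slot 5 is free → place at 5.
27 hashes to 1; slot 1 is free → place at 1.
489 hashes to 8; slot 8 is free → place at 8.
842 hashes to 10; slot 10 is free → place at 10.
911 hashes to 1; 1 taken → place at 2.
621 hashes to 10; 10 taken → place at 11.
183 hashes to 1; 1,2 taken → place at 3.
482 hashes to 1; 1,2,3 taken → place at 4.
755 hashes to 1; 1,2,3,4,5 taken → place at 6.
Table: [∅, 27, 911, 183, 482, 902, 755, ∅, 489, ∅, 842, 621, ∅]

4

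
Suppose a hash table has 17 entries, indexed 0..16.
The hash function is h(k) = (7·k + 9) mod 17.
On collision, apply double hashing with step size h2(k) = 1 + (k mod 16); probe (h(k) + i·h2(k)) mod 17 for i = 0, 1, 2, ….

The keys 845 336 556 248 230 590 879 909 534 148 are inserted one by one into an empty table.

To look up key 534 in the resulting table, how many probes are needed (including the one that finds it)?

8

Insert 845: h=8, slot 8 empty => index 8.
Insert 336: h=15, slot 15 empty => index 15.
Insert 556: h=8, h2=13, slot 8 occupied => index 4.
Insert 248: h=11, slot 11 empty => index 11.
Insert 230: h=4, h2=7, slots 4,11 occupied => index 1.
Insert 590: h=8, h2=15, slot 8 occupied => index 6.
Insert 879: h=8, h2=16, slot 8 occupied => index 7.
Insert 909: h=14, slot 14 empty => index 14.
Insert 534: h=7, h2=7, slots 7,14,4,11,1,8,15 occupied => index 5.
Insert 148: h=8, h2=5, slot 8 occupied => index 13.
Table: [—, 230, —, —, 556, 534, 590, 879, 845, —, —, 248, —, 148, 909, 336, —]
Lookup 534: h=7, h2=7, probe 7,14,4,11,1,8,15,5 → found at 5.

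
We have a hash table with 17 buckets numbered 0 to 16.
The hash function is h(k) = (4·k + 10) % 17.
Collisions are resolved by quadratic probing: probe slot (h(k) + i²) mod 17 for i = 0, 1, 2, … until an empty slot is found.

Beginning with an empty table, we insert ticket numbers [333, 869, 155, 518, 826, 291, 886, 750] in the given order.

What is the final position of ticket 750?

333 hashes to 16; slot 16 is free => place at 16.
869 hashes to 1; slot 1 is free => place at 1.
155 hashes to 1; 1 taken => place at 2.
518 hashes to 8; slot 8 is free => place at 8.
826 hashes to 16; 16 taken => place at 0.
291 hashes to 1; 1,2 taken => place at 5.
886 hashes to 1; 1,2,5 taken => place at 10.
750 hashes to 1; 1,2,5,10,0 taken => place at 9.
Table: [826, 869, 155, -, -, 291, -, -, 518, 750, 886, -, -, -, -, -, 333]

9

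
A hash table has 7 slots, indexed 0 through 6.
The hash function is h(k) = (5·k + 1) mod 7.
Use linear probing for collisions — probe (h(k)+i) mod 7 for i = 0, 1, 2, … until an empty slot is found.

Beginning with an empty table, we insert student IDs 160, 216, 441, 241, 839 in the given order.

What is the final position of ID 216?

4

160 hashes to 3; slot 3 is free -> place at 3.
216 hashes to 3; 3 taken -> place at 4.
441 hashes to 1; slot 1 is free -> place at 1.
241 hashes to 2; slot 2 is free -> place at 2.
839 hashes to 3; 3,4 taken -> place at 5.
Table: [∅, 441, 241, 160, 216, 839, ∅]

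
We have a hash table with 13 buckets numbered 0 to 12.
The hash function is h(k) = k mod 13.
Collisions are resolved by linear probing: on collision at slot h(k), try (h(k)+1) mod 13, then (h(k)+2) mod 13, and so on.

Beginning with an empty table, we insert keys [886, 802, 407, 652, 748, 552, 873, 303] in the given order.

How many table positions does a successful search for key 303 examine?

886 hashes to 2; slot 2 is free → place at 2.
802 hashes to 9; slot 9 is free → place at 9.
407 hashes to 4; slot 4 is free → place at 4.
652 hashes to 2; 2 taken → place at 3.
748 hashes to 7; slot 7 is free → place at 7.
552 hashes to 6; slot 6 is free → place at 6.
873 hashes to 2; 2,3,4 taken → place at 5.
303 hashes to 4; 4,5,6,7 taken → place at 8.
Table: [—, —, 886, 652, 407, 873, 552, 748, 303, 802, —, —, —]
Lookup 303: h=4, probe 4,5,6,7,8 → found at 8.

5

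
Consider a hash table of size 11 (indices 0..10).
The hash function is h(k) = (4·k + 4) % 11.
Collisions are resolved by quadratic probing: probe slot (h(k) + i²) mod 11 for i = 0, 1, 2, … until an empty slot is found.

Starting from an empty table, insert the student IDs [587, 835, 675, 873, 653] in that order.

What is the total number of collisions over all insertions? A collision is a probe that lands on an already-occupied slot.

6

587 hashes to 9; slot 9 is free => place at 9.
835 hashes to 0; slot 0 is free => place at 0.
675 hashes to 9; 9 taken => place at 10.
873 hashes to 9; 9,10 taken => place at 2.
653 hashes to 9; 9,10,2 taken => place at 7.
Table: [835, -, 873, -, -, -, -, 653, -, 587, 675]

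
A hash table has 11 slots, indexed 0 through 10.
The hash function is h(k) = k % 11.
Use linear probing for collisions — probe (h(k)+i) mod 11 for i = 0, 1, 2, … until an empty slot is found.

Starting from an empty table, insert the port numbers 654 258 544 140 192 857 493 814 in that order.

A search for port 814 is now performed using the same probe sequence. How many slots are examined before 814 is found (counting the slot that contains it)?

Insert 654: h=5, slot 5 empty => index 5.
Insert 258: h=5, slot 5 occupied => index 6.
Insert 544: h=5, slots 5,6 occupied => index 7.
Insert 140: h=8, slot 8 empty => index 8.
Insert 192: h=5, slots 5,6,7,8 occupied => index 9.
Insert 857: h=10, slot 10 empty => index 10.
Insert 493: h=9, slots 9,10 occupied => index 0.
Insert 814: h=0, slot 0 occupied => index 1.
Table: [493, 814, _, _, _, 654, 258, 544, 140, 192, 857]
Lookup 814: h=0, probe 0,1 → found at 1.

2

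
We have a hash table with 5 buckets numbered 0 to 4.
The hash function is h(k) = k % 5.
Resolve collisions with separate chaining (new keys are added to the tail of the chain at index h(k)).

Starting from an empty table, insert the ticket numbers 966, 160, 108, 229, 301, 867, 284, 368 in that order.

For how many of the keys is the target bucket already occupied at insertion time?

Insert 966: h=1, bucket 1 empty -> new chain.
Insert 160: h=0, bucket 0 empty -> new chain.
Insert 108: h=3, bucket 3 empty -> new chain.
Insert 229: h=4, bucket 4 empty -> new chain.
Insert 301: h=1, bucket 1 nonempty -> append to chain.
Insert 867: h=2, bucket 2 empty -> new chain.
Insert 284: h=4, bucket 4 nonempty -> append to chain.
Insert 368: h=3, bucket 3 nonempty -> append to chain.
Final buckets:
0: 160
1: 966 -> 301
2: 867
3: 108 -> 368
4: 229 -> 284

3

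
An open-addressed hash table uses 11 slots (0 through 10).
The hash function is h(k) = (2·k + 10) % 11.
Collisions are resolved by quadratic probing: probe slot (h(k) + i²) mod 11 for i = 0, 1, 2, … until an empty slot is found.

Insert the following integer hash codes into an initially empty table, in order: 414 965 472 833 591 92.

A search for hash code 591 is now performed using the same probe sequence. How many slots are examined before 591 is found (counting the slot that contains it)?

5

414: h=2 -> slot 2
965: h=4 -> slot 4
472: h=8 -> slot 8
833: h=4, probe 4,5 -> slot 5
591: h=4, probe 4,5,8,2,9 -> slot 9
92: h=7 -> slot 7
Table: [∅, ∅, 414, ∅, 965, 833, ∅, 92, 472, 591, ∅]
Lookup 591: h=4, probe 4,5,8,2,9 → found at 9.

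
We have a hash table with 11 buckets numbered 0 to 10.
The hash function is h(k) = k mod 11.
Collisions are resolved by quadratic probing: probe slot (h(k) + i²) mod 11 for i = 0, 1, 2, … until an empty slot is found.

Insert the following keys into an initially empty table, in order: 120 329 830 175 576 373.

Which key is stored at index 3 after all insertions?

120 hashes to 10; slot 10 is free => place at 10.
329 hashes to 10; 10 taken => place at 0.
830 hashes to 5; slot 5 is free => place at 5.
175 hashes to 10; 10,0 taken => place at 3.
576 hashes to 4; slot 4 is free => place at 4.
373 hashes to 10; 10,0,3 taken => place at 8.
Table: [329, —, —, 175, 576, 830, —, —, 373, —, 120]

175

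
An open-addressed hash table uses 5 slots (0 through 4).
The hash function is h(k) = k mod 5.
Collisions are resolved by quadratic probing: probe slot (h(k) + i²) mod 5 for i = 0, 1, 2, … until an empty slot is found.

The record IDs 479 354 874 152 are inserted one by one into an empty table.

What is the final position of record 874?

3

479 hashes to 4; slot 4 is free => place at 4.
354 hashes to 4; 4 taken => place at 0.
874 hashes to 4; 4,0 taken => place at 3.
152 hashes to 2; slot 2 is free => place at 2.
Table: [354, ∅, 152, 874, 479]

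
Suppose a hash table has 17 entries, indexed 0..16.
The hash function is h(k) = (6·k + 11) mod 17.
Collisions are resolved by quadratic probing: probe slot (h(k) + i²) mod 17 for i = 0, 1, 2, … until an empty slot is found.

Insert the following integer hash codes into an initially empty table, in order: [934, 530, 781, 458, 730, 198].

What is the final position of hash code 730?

934: h=5 => slot 5
530: h=12 => slot 12
781: h=5, probe 5,6 => slot 6
458: h=5, probe 5,6,9 => slot 9
730: h=5, probe 5,6,9,14 => slot 14
198: h=9, probe 9,10 => slot 10
Table: [—, —, —, —, —, 934, 781, —, —, 458, 198, —, 530, —, 730, —, —]

14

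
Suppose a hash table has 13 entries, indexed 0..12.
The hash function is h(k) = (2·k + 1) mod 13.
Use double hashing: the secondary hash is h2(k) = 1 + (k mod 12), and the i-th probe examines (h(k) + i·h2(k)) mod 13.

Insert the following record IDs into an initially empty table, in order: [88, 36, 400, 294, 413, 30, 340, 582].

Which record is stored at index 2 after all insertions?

88: h=8 → slot 8
36: h=8, h2=1, probe 8,9 → slot 9
400: h=8, h2=5, probe 8,0 → slot 0
294: h=4 → slot 4
413: h=8, h2=6, probe 8,1 → slot 1
30: h=9, h2=7, probe 9,3 → slot 3
340: h=5 → slot 5
582: h=8, h2=7, probe 8,2 → slot 2
Table: [400, 413, 582, 30, 294, 340, ., ., 88, 36, ., ., .]

582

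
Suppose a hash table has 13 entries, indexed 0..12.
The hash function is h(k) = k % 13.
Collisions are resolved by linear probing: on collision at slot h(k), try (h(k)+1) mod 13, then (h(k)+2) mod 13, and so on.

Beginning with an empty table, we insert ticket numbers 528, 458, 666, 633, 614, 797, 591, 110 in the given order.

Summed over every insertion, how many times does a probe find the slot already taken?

Insert 528: h=8, slot 8 empty => index 8.
Insert 458: h=3, slot 3 empty => index 3.
Insert 666: h=3, slot 3 occupied => index 4.
Insert 633: h=9, slot 9 empty => index 9.
Insert 614: h=3, slots 3,4 occupied => index 5.
Insert 797: h=4, slots 4,5 occupied => index 6.
Insert 591: h=6, slot 6 occupied => index 7.
Insert 110: h=6, slots 6,7,8,9 occupied => index 10.
Table: [—, —, —, 458, 666, 614, 797, 591, 528, 633, 110, —, —]

10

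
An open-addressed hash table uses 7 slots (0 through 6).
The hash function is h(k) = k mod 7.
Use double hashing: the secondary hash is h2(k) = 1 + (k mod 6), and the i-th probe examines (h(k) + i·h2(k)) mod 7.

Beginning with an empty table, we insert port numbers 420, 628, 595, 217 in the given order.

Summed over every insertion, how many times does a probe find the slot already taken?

420 hashes to 0; slot 0 is free → place at 0.
628 hashes to 5; slot 5 is free → place at 5.
595 hashes to 0, h2=2; 0 taken → place at 2.
217 hashes to 0, h2=2; 0,2 taken → place at 4.
Table: [420, ., 595, ., 217, 628, .]

3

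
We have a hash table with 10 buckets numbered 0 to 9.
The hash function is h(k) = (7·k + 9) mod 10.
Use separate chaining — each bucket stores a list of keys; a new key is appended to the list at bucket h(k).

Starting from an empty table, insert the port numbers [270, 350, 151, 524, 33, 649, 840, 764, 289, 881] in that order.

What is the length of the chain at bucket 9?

3

270 -> bucket 9
350 -> bucket 9 (collision)
151 -> bucket 6
524 -> bucket 7
33 -> bucket 0
649 -> bucket 2
840 -> bucket 9 (collision)
764 -> bucket 7 (collision)
289 -> bucket 2 (collision)
881 -> bucket 6 (collision)
Final buckets:
0: 33
1: ∅
2: 649 -> 289
3: ∅
4: ∅
5: ∅
6: 151 -> 881
7: 524 -> 764
8: ∅
9: 270 -> 350 -> 840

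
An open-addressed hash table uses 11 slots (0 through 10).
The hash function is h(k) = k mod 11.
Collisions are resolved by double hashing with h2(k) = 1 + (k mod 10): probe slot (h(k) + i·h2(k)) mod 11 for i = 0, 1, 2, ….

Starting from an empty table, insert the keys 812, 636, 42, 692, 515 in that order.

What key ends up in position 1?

42

812 hashes to 9; slot 9 is free → place at 9.
636 hashes to 9, h2=7; 9 taken → place at 5.
42 hashes to 9, h2=3; 9 taken → place at 1.
692 hashes to 10; slot 10 is free → place at 10.
515 hashes to 9, h2=6; 9 taken → place at 4.
Table: [∅, 42, ∅, ∅, 515, 636, ∅, ∅, ∅, 812, 692]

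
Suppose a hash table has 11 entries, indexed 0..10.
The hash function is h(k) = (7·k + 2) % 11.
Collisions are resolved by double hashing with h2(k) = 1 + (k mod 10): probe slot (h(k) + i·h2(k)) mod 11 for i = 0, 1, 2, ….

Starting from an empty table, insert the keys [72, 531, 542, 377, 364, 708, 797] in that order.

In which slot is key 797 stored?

6

Insert 72: h=0, slot 0 empty => index 0.
Insert 531: h=1, slot 1 empty => index 1.
Insert 542: h=1, h2=3, slot 1 occupied => index 4.
Insert 377: h=1, h2=8, slot 1 occupied => index 9.
Insert 364: h=9, h2=5, slot 9 occupied => index 3.
Insert 708: h=8, slot 8 empty => index 8.
Insert 797: h=4, h2=8, slots 4,1,9 occupied => index 6.
Table: [72, 531, —, 364, 542, —, 797, —, 708, 377, —]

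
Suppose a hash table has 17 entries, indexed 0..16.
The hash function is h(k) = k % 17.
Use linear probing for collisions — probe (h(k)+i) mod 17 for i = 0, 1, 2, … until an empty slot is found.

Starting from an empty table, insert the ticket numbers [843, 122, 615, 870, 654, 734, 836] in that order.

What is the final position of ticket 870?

843 hashes to 10; slot 10 is free => place at 10.
122 hashes to 3; slot 3 is free => place at 3.
615 hashes to 3; 3 taken => place at 4.
870 hashes to 3; 3,4 taken => place at 5.
654 hashes to 8; slot 8 is free => place at 8.
734 hashes to 3; 3,4,5 taken => place at 6.
836 hashes to 3; 3,4,5,6 taken => place at 7.
Table: [—, —, —, 122, 615, 870, 734, 836, 654, —, 843, —, —, —, —, —, —]

5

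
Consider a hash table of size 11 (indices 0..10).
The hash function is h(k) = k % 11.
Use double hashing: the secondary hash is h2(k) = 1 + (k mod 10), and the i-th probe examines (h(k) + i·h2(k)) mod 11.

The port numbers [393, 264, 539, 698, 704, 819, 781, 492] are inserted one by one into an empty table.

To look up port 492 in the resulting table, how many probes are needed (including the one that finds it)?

Insert 393: h=8, slot 8 empty => index 8.
Insert 264: h=0, slot 0 empty => index 0.
Insert 539: h=0, h2=10, slot 0 occupied => index 10.
Insert 698: h=5, slot 5 empty => index 5.
Insert 704: h=0, h2=5, slots 0,5,10 occupied => index 4.
Insert 819: h=5, h2=10, slots 5,4 occupied => index 3.
Insert 781: h=0, h2=2, slot 0 occupied => index 2.
Insert 492: h=8, h2=3, slots 8,0,3 occupied => index 6.
Table: [264, -, 781, 819, 704, 698, 492, -, 393, -, 539]
Lookup 492: h=8, h2=3, probe 8,0,3,6 → found at 6.

4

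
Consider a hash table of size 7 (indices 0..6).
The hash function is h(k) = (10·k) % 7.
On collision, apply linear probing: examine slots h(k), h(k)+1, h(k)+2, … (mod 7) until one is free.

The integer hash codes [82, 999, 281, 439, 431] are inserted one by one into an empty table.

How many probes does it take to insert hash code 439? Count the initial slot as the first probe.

4

82: h=1 => slot 1
999: h=1, probe 1,2 => slot 2
281: h=3 => slot 3
439: h=1, probe 1,2,3,4 => slot 4
431: h=5 => slot 5
Table: [-, 82, 999, 281, 439, 431, -]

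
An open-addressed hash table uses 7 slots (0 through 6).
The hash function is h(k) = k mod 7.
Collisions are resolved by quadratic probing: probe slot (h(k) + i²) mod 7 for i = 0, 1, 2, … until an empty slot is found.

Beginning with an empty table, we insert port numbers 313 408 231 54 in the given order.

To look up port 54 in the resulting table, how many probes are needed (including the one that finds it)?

Insert 313: h=5, slot 5 empty → index 5.
Insert 408: h=2, slot 2 empty → index 2.
Insert 231: h=0, slot 0 empty → index 0.
Insert 54: h=5, slot 5 occupied → index 6.
Table: [231, ., 408, ., ., 313, 54]
Lookup 54: h=5, probe 5,6 → found at 6.

2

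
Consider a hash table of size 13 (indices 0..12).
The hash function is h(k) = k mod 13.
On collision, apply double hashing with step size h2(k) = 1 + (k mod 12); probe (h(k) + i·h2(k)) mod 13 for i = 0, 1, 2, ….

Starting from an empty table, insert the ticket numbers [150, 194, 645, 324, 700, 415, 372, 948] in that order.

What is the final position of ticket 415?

2

150 hashes to 7; slot 7 is free -> place at 7.
194 hashes to 12; slot 12 is free -> place at 12.
645 hashes to 8; slot 8 is free -> place at 8.
324 hashes to 12, h2=1; 12 taken -> place at 0.
700 hashes to 11; slot 11 is free -> place at 11.
415 hashes to 12, h2=8; 12,7 taken -> place at 2.
372 hashes to 8, h2=1; 8 taken -> place at 9.
948 hashes to 12, h2=1; 12,0 taken -> place at 1.
Table: [324, 948, 415, _, _, _, _, 150, 645, 372, _, 700, 194]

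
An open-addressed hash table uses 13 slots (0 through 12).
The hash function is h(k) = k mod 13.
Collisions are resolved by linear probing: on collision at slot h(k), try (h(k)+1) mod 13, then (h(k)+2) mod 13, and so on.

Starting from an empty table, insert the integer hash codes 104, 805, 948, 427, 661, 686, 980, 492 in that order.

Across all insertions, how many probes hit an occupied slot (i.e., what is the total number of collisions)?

11

104: h=0 => slot 0
805: h=12 => slot 12
948: h=12, probe 12,0,1 => slot 1
427: h=11 => slot 11
661: h=11, probe 11,12,0,1,2 => slot 2
686: h=10 => slot 10
980: h=5 => slot 5
492: h=11, probe 11,12,0,1,2,3 => slot 3
Table: [104, 948, 661, 492, _, 980, _, _, _, _, 686, 427, 805]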